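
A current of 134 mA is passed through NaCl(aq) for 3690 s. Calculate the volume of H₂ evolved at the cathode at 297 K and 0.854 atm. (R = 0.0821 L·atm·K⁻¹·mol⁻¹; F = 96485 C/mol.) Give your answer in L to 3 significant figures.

0.0732 L

Q = 0.134 A × 3690 s = 494.5 C
n(e⁻) = 494.5 / 96485 = 0.005125 mol
2H⁺ + 2e⁻ → H₂, so n(H₂) = 0.005125 / 2 = 0.002563 mol
V = nRT/P = 0.002563 × 0.0821 × 297 / 0.854 = 0.07318 L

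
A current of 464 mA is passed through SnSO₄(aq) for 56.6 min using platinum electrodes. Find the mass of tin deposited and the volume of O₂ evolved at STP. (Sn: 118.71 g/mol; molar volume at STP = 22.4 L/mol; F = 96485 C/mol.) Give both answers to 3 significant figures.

0.969 g Sn; 0.0915 L O₂

Q = 0.464 × 3396 = 1576 C; n(e⁻) = 1576 / 96485 = 0.01633 mol
Cathode: Sn²⁺ + 2e⁻ → Sn → n(Sn) = 0.01633/2 = 0.008165 mol → 0.969 g
Anode: 2H₂O → O₂ + 4H⁺ + 4e⁻ → n(O₂) = 0.01633/4 = 0.004083 mol → 0.0915 L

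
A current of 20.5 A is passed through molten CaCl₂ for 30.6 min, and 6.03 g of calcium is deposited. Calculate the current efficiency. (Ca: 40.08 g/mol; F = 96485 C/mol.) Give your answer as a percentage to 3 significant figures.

Q = 20.5 × 1836 = 37640 C
n(e⁻) = 37640 / 96485 = 0.3901 mol
Ca²⁺ + 2e⁻ → Ca, so theoretical n(Ca) = 0.1951 mol → 7.820 g
Efficiency = 6.03 / 7.820 = 0.7711 = 77.1%

77.1%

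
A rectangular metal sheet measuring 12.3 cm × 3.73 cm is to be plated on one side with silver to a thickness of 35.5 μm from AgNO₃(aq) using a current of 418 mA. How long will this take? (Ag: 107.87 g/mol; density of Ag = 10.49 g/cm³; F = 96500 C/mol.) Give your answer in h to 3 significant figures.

1.02 h

Plated area = 12.3 × 3.73 = 45.88 cm²
Volume = 45.88 × 35.5×10⁻⁴ cm = 0.1629 cm³
m(Ag) = 0.1629 × 10.49 = 1.709 g
n(Ag) = 1.709 / 107.87 = 0.01584 mol; n(e⁻) = 0.01584 mol
Q = 0.01584 × 96500 = 1529 C
t = 1529 / 0.418 = 3658 s = 1.02 h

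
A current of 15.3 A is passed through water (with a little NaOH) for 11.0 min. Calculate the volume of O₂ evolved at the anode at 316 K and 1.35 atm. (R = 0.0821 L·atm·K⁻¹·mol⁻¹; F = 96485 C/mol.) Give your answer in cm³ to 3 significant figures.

Q = It = 15.3 × 660 = 10100 C
n(e⁻) = 10100 / 96485 = 0.1047 mol
2H₂O → O₂ + 4H⁺ + 4e⁻, so n(O₂) = 0.1047 / 4 = 0.02618 mol
V = nRT/P = 0.02618 × 0.0821 × 316 / 1.35 = 0.5031 L
= 503 cm³

503 cm³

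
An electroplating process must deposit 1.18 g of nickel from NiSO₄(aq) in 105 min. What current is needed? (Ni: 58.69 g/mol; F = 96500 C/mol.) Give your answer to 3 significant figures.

0.616 A

n(Ni) = 1.18 / 58.69 = 0.02011 mol
Ni²⁺ + 2e⁻ → Ni, so n(e⁻) = 2 × 0.02011 = 0.04022 mol
Q = 0.04022 × 96500 = 3881 C
I = Q / t = 3881 / 6300 s = 0.616 A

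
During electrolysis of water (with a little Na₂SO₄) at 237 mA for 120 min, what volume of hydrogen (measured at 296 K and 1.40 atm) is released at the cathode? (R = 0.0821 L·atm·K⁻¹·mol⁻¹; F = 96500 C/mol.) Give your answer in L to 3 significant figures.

Q = It = 0.237 × 7200 = 1706 C
n(e⁻) = Q/F = 1706/96500 = 0.01768 mol
2H⁺ + 2e⁻ → H₂, so n(H₂) = 0.01768 / 2 = 0.008840 mol
V = nRT/P = 0.008840 × 0.0821 × 296 / 1.40 = 0.1534 L

0.153 L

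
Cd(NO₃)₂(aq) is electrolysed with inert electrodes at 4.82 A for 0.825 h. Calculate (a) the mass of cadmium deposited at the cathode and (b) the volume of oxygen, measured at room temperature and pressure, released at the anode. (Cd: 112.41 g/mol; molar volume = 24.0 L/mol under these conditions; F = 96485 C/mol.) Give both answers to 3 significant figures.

Q = 4.82 × 2970 = 14320 C; n(e⁻) = 14320 / 96485 = 0.1484 mol
Cathode: Cd²⁺ + 2e⁻ → Cd → n(Cd) = 0.1484/2 = 0.07420 mol → 8.34 g
Anode: 2H₂O → O₂ + 4H⁺ + 4e⁻ → n(O₂) = 0.1484/4 = 0.03710 mol → 0.890 L

8.34 g Cd; 0.890 L O₂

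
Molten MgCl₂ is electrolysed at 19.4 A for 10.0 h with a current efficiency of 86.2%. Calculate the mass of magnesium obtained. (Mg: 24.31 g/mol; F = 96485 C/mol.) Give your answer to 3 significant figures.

75.8 g

Q = 19.4 × 36000 = 6.984×10^5 C
n(e⁻) = 6.984×10^5 / 96485 = 7.238 mol
Mg²⁺ + 2e⁻ → Mg, so theoretical m(Mg) = 3.619 × 24.31 = 87.98 g
Actual mass = 86.2% × 87.98 = 75.8 g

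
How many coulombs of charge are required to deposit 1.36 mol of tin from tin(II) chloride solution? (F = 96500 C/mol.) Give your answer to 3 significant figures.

Sn²⁺ + 2e⁻ → Sn, so n(e⁻) = 2 × 1.36 = 2.720 mol
Q = 2.720 × 96500 = 2.625×10^5 C

2.62×10^5 C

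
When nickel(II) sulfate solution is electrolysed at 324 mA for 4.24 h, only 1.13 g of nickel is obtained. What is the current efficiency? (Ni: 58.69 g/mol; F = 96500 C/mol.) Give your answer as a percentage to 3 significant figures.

Q = 0.324 × 15264 = 4946 C
n(e⁻) = 4946 / 96500 = 0.05125 mol
Ni²⁺ + 2e⁻ → Ni, so theoretical n(Ni) = 0.02563 mol → 1.504 g
Efficiency = 1.13 / 1.504 = 0.7513 = 75.1%

75.1%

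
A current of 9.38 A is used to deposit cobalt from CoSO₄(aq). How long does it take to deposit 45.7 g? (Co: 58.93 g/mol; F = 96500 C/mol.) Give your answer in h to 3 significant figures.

n(Co) = 45.7 / 58.93 = 0.7755 mol
Co²⁺ + 2e⁻ → Co, so n(e⁻) = 2 × 0.7755 = 1.551 mol
Q = 1.551 × 96500 = 1.497×10^5 C
t = Q / I = 1.497×10^5 / 9.38 = 15960 s = 4.43 h

4.43 h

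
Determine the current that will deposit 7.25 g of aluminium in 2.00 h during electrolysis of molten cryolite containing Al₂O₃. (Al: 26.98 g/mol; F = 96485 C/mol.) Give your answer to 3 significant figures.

10.8 A

n(Al) = 7.25 / 26.98 = 0.2687 mol
Al³⁺ + 3e⁻ → Al, so n(e⁻) = 3 × 0.2687 = 0.8061 mol
Q = 0.8061 × 96485 = 77780 C
I = Q / t = 77780 / 7200 s = 10.8 A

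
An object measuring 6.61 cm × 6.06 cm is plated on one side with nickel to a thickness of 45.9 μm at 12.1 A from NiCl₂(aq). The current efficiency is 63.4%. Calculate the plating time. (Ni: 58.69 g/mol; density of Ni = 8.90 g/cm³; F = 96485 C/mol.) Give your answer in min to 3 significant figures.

Plated area = 6.61 × 6.06 = 40.06 cm²
Volume = 40.06 × 45.9×10⁻⁴ cm = 0.1839 cm³
m(Ni) = 0.1839 × 8.90 = 1.637 g
n(Ni) = 1.637 / 58.69 = 0.02789 mol; n(e⁻) = 2 × 0.02789 = 0.05578 mol
Q = 0.05578 × 96485 / 0.634 = 8489 C
t = 8489 / 12.1 = 701.6 s = 11.7 min

11.7 min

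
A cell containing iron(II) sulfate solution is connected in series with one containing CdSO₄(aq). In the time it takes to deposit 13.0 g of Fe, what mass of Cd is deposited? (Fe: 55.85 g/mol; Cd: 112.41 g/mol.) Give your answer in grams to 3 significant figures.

26.2 g

n(Fe) = 13.0 / 55.85 = 0.2328 mol
Fe²⁺ + 2e⁻ → Fe, so n(e⁻) = 2 × 0.2328 = 0.4656 mol
Same current for the same time ⇒ same n(e⁻) = 0.4656 mol in both cells.
Cd²⁺ + 2e⁻ → Cd, so n(Cd) = 0.4656 / 2 = 0.2328 mol
m(Cd) = 0.2328 × 112.41 = 26.2 g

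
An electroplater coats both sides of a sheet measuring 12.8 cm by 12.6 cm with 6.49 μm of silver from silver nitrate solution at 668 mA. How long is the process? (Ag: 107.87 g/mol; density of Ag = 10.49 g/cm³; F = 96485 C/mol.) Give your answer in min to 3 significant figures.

49.0 min

Plated area = 2 × 12.8 × 12.6 = 322.6 cm²
Volume = 322.6 × 6.49×10⁻⁴ cm = 0.2094 cm³
m(Ag) = 0.2094 × 10.49 = 2.197 g
n(Ag) = 2.197 / 107.87 = 0.02037 mol; n(e⁻) = 0.02037 mol
Q = 0.02037 × 96485 = 1965 C
t = 1965 / 0.668 = 2942 s = 49.0 min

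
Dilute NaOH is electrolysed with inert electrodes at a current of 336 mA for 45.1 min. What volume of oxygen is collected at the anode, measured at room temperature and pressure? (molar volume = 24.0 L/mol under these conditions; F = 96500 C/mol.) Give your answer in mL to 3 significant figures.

56.5 mL

Q = It = 0.336 × 2706 = 909.2 C
n(e⁻) = Q/F = 909.2/96500 = 0.009422 mol
2H₂O → O₂ + 4H⁺ + 4e⁻, so n(O₂) = 0.009422 / 4 = 0.002356 mol
V = 0.002356 × 24.0 = 0.05654 L
= 56.5 mL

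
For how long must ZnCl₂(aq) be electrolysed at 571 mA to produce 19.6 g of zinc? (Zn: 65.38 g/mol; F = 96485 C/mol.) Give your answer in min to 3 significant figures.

1690 min

n(Zn) = 19.6 / 65.38 = 0.2998 mol
Zn²⁺ + 2e⁻ → Zn, so n(e⁻) = 2 × 0.2998 = 0.5996 mol
Q = 0.5996 × 96485 = 57850 C
t = Q / I = 57850 / 0.571 = 1.013×10^5 s = 1690 min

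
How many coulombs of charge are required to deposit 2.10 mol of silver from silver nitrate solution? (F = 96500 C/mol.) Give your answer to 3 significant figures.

2.03×10^5 C

Ag⁺ + e⁻ → Ag, so n(e⁻) = 1 × 2.10 = 2.100 mol
Q = 2.100 × 96500 = 2.027×10^5 C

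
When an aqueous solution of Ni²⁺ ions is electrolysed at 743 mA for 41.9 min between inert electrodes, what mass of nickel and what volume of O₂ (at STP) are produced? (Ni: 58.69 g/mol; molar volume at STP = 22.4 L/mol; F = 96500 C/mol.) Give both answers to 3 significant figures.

Q = 0.743 × 2514 = 1868 C; n(e⁻) = 1868 / 96500 = 0.01936 mol
Cathode: Ni²⁺ + 2e⁻ → Ni → n(Ni) = 0.01936/2 = 0.009680 mol → 0.568 g
Anode: 2H₂O → O₂ + 4H⁺ + 4e⁻ → n(O₂) = 0.01936/4 = 0.004840 mol → 0.108 L

0.568 g Ni; 0.108 L O₂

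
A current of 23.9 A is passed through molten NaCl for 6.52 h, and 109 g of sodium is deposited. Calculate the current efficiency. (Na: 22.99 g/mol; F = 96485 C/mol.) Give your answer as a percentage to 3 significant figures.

81.5%

Q = 23.9 × 23472 = 5.610×10^5 C
n(e⁻) = 5.610×10^5 / 96485 = 5.814 mol
Na⁺ + e⁻ → Na, so theoretical n(Na) = 5.814 mol → 133.7 g
Efficiency = 109 / 133.7 = 0.8153 = 81.5%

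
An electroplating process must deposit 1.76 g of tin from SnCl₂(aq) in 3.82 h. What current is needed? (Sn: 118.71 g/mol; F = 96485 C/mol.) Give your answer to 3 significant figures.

0.208 A

n(Sn) = 1.76 / 118.71 = 0.01483 mol
Sn²⁺ + 2e⁻ → Sn, so n(e⁻) = 2 × 0.01483 = 0.02966 mol
Q = 0.02966 × 96485 = 2862 C
I = Q / t = 2862 / 13752 s = 0.208 A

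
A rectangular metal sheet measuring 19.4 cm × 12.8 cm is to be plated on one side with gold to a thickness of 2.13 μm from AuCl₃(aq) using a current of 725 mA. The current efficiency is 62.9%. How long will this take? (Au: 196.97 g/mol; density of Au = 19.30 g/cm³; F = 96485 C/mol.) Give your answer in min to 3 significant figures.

Plated area = 19.4 × 12.8 = 248.3 cm²
Volume = 248.3 × 2.13×10⁻⁴ cm = 0.05289 cm³
m(Au) = 0.05289 × 19.30 = 1.021 g
n(Au) = 1.021 / 196.97 = 0.005184 mol; n(e⁻) = 3 × 0.005184 = 0.01555 mol
Q = 0.01555 × 96485 / 0.629 = 2385 C
t = 2385 / 0.725 = 3290 s = 54.8 min

54.8 min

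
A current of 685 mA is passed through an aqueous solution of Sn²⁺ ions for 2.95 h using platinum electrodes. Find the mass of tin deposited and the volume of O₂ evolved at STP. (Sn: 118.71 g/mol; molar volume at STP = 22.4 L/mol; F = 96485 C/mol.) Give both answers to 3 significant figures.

4.48 g Sn; 0.422 L O₂

Q = 0.685 × 10620 = 7275 C; n(e⁻) = 7275 / 96485 = 0.07540 mol
Cathode: Sn²⁺ + 2e⁻ → Sn → n(Sn) = 0.07540/2 = 0.03770 mol → 4.48 g
Anode: 2H₂O → O₂ + 4H⁺ + 4e⁻ → n(O₂) = 0.07540/4 = 0.01885 mol → 0.422 L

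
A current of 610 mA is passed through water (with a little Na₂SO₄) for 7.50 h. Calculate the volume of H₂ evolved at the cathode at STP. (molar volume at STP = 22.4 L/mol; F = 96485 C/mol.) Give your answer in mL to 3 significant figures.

Charge passed = 0.610 × 27000 = 16470 C
n(e⁻) = 16470 / 96485 = 0.1707 mol
2H⁺ + 2e⁻ → H₂, so n(H₂) = 0.1707 / 2 = 0.08535 mol
V = 0.08535 × 22.4 = 1.912 L
= 1910 mL

1910 mL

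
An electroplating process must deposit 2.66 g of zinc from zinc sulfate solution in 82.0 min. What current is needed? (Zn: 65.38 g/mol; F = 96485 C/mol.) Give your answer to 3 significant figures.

n(Zn) = 2.66 / 65.38 = 0.04069 mol
Zn²⁺ + 2e⁻ → Zn, so n(e⁻) = 2 × 0.04069 = 0.08138 mol
Q = 0.08138 × 96485 = 7852 C
I = Q / t = 7852 / 4920 s = 1.60 A

1.60 A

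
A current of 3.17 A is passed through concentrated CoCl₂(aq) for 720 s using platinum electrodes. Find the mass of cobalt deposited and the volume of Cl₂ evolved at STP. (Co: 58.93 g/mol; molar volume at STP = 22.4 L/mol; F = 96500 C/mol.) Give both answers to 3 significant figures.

0.697 g Co; 0.265 L Cl₂

Q = 3.17 × 720 = 2282 C; n(e⁻) = 2282 / 96500 = 0.02365 mol
Cathode: Co²⁺ + 2e⁻ → Co → n(Co) = 0.02365/2 = 0.01183 mol → 0.697 g
Anode: 2Cl⁻ → Cl₂ + 2e⁻ → n(Cl₂) = 0.02365/2 = 0.01183 mol → 0.265 L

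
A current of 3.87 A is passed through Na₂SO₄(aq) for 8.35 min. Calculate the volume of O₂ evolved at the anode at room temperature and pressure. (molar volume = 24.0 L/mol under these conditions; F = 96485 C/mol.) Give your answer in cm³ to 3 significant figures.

121 cm³

Charge passed = 3.87 × 501 = 1939 C
n(e⁻) = 1939 / 96485 = 0.02010 mol
2H₂O → O₂ + 4H⁺ + 4e⁻, so n(O₂) = 0.02010 / 4 = 0.005025 mol
V = 0.005025 × 24.0 = 0.1206 L
= 121 cm³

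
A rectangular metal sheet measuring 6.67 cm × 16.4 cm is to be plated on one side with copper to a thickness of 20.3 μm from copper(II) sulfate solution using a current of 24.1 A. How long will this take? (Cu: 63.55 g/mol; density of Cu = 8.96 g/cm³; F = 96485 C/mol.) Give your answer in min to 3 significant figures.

Plated area = 6.67 × 16.4 = 109.4 cm²
Volume = 109.4 × 20.3×10⁻⁴ cm = 0.2221 cm³
m(Cu) = 0.2221 × 8.96 = 1.990 g
n(Cu) = 1.990 / 63.55 = 0.03131 mol; n(e⁻) = 2 × 0.03131 = 0.06262 mol
Q = 0.06262 × 96485 = 6042 C
t = 6042 / 24.1 = 250.7 s = 4.18 min

4.18 min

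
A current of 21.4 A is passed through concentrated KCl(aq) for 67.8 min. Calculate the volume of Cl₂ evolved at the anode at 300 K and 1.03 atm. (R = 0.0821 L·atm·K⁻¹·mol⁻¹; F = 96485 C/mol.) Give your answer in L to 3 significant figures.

Q = 21.4 A × 4068 s = 87060 C
n(e⁻) = Q/F = 87060/96485 = 0.9023 mol
2Cl⁻ → Cl₂ + 2e⁻, so n(Cl₂) = 0.9023 / 2 = 0.4512 mol
V = nRT/P = 0.4512 × 0.0821 × 300 / 1.03 = 10.79 L

10.8 L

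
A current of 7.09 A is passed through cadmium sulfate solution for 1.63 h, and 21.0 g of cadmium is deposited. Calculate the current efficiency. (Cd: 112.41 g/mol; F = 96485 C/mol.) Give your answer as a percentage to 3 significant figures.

86.6%

Q = 7.09 × 5868 = 41600 C
n(e⁻) = 41600 / 96485 = 0.4312 mol
Cd²⁺ + 2e⁻ → Cd, so theoretical n(Cd) = 0.2156 mol → 24.24 g
Efficiency = 21.0 / 24.24 = 0.8663 = 86.6%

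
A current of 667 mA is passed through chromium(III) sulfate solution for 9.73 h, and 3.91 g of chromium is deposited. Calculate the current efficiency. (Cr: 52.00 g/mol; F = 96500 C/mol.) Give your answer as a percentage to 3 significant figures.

Q = 0.667 × 35028 = 23360 C
n(e⁻) = 23360 / 96500 = 0.2421 mol
Cr³⁺ + 3e⁻ → Cr, so theoretical n(Cr) = 0.08070 mol → 4.196 g
Efficiency = 3.91 / 4.196 = 0.9318 = 93.2%

93.2%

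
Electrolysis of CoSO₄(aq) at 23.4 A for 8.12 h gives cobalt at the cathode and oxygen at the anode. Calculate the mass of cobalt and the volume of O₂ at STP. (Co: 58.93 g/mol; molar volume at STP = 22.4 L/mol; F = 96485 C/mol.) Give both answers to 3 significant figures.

Q = 23.4 × 29232 = 6.840×10^5 C; n(e⁻) = 6.840×10^5 / 96485 = 7.089 mol
Cathode: Co²⁺ + 2e⁻ → Co → n(Co) = 7.089/2 = 3.545 mol → 209 g
Anode: 2H₂O → O₂ + 4H⁺ + 4e⁻ → n(O₂) = 7.089/4 = 1.772 mol → 39.7 L

209 g Co; 39.7 L O₂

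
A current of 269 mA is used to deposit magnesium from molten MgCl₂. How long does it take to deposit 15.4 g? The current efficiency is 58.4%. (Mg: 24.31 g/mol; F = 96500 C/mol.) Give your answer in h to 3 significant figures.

n(Mg) = 15.4 / 24.31 = 0.6335 mol
Mg²⁺ + 2e⁻ → Mg, so n(e⁻) = 2 × 0.6335 = 1.267 mol
Q = 1.267 × 96500 / 0.584 = 2.094×10^5 C
t = Q / I = 2.094×10^5 / 0.269 = 7.784×10^5 s = 216 h

216 h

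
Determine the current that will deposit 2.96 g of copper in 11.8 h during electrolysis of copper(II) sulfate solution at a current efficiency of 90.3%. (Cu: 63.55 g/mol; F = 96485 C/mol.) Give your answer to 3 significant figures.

n(Cu) = 2.96 / 63.55 = 0.04658 mol
Cu²⁺ + 2e⁻ → Cu, so n(e⁻) = 2 × 0.04658 = 0.09316 mol
Q = 0.09316 × 96485 / 0.903 = 9954 C
I = Q / t = 9954 / 42480 s = 0.234 A

0.234 A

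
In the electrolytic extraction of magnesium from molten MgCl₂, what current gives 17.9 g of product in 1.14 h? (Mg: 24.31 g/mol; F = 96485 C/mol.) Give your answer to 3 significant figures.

34.6 A

n(Mg) = 17.9 / 24.31 = 0.7363 mol
Mg²⁺ + 2e⁻ → Mg, so n(e⁻) = 2 × 0.7363 = 1.473 mol
Q = 1.473 × 96485 = 1.421×10^5 C
I = Q / t = 1.421×10^5 / 4104 s = 34.6 A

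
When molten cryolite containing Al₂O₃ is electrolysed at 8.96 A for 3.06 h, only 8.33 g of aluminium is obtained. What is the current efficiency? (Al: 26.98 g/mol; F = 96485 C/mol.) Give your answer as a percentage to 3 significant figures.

90.5%

Q = 8.96 × 11016 = 98700 C
n(e⁻) = 98700 / 96485 = 1.023 mol
Al³⁺ + 3e⁻ → Al, so theoretical n(Al) = 0.3410 mol → 9.200 g
Efficiency = 8.33 / 9.200 = 0.9054 = 90.5%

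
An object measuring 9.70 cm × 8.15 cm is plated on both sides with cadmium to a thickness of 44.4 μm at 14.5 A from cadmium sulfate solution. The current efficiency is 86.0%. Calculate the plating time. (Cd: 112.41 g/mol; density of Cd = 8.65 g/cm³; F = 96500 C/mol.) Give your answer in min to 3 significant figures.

13.9 min

Plated area = 2 × 9.70 × 8.15 = 158.1 cm²
Volume = 158.1 × 44.4×10⁻⁴ cm = 0.7020 cm³
m(Cd) = 0.7020 × 8.65 = 6.072 g
n(Cd) = 6.072 / 112.41 = 0.05402 mol; n(e⁻) = 2 × 0.05402 = 0.1080 mol
Q = 0.1080 × 96500 / 0.860 = 12120 C
t = 12120 / 14.5 = 835.9 s = 13.9 min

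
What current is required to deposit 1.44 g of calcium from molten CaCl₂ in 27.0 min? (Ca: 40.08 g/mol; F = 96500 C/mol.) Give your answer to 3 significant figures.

n(Ca) = 1.44 / 40.08 = 0.03593 mol
Ca²⁺ + 2e⁻ → Ca, so n(e⁻) = 2 × 0.03593 = 0.07186 mol
Q = 0.07186 × 96500 = 6934 C
I = Q / t = 6934 / 1620 s = 4.28 A

4.28 A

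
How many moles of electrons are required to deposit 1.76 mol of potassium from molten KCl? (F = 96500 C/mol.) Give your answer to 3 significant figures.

1.76 mol

K⁺ + e⁻ → K, so n(e⁻) = 1 × 1.76 = 1.760 mol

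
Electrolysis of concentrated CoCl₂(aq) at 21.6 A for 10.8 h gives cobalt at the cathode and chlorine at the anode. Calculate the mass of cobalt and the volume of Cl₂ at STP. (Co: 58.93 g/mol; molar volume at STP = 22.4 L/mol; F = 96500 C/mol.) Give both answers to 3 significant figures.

256 g Co; 97.5 L Cl₂

Q = 21.6 × 38880 = 8.398×10^5 C; n(e⁻) = 8.398×10^5 / 96500 = 8.703 mol
Cathode: Co²⁺ + 2e⁻ → Co → n(Co) = 8.703/2 = 4.352 mol → 256 g
Anode: 2Cl⁻ → Cl₂ + 2e⁻ → n(Cl₂) = 8.703/2 = 4.352 mol → 97.5 L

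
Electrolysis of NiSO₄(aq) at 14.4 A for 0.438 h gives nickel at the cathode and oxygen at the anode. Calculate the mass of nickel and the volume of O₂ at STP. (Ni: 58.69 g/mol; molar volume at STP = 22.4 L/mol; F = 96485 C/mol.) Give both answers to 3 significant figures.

6.91 g Ni; 1.32 L O₂

Q = 14.4 × 1576.8 = 22710 C; n(e⁻) = 22710 / 96485 = 0.2354 mol
Cathode: Ni²⁺ + 2e⁻ → Ni → n(Ni) = 0.2354/2 = 0.1177 mol → 6.91 g
Anode: 2H₂O → O₂ + 4H⁺ + 4e⁻ → n(O₂) = 0.2354/4 = 0.05885 mol → 1.32 L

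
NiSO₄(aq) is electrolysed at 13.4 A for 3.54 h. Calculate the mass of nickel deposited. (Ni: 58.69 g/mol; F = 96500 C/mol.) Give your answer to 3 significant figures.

51.9 g

Charge passed = 13.4 × 12744 = 1.708×10^5 C
n(e⁻) = Q/F = 1.708×10^5/96500 = 1.770 mol
Ni²⁺ + 2e⁻ → Ni, so n(Ni) = 1.770 / 2 = 0.8850 mol
m = 0.8850 × 58.69 = 51.9 g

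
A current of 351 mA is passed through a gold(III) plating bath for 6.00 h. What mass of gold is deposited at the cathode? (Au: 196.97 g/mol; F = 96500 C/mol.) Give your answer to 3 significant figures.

Q = 0.351 A × 21600 s = 7582 C
n(e⁻) = 7582 / 96500 = 0.07857 mol
Au³⁺ + 3e⁻ → Au, so n(Au) = 0.07857 / 3 = 0.02619 mol
m = 0.02619 × 196.97 = 5.16 g

5.16 g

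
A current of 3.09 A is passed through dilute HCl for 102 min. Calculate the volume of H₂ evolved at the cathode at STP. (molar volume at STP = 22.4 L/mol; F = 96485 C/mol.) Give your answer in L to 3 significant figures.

2.20 L

Q = 3.09 A × 6120 s = 18910 C
n(e⁻) = 18910 / 96485 = 0.1960 mol
2H⁺ + 2e⁻ → H₂, so n(H₂) = 0.1960 / 2 = 0.09800 mol
V = 0.09800 × 22.4 = 2.195 L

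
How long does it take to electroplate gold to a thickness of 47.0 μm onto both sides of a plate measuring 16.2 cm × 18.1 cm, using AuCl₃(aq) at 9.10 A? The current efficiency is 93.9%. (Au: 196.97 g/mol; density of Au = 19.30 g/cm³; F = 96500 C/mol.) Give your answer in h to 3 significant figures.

Plated area = 2 × 16.2 × 18.1 = 586.4 cm²
Volume = 586.4 × 47.0×10⁻⁴ cm = 2.756 cm³
m(Au) = 2.756 × 19.30 = 53.19 g
n(Au) = 53.19 / 196.97 = 0.2700 mol; n(e⁻) = 3 × 0.2700 = 0.8100 mol
Q = 0.8100 × 96500 / 0.939 = 83240 C
t = 83240 / 9.10 = 9147 s = 2.54 h

2.54 h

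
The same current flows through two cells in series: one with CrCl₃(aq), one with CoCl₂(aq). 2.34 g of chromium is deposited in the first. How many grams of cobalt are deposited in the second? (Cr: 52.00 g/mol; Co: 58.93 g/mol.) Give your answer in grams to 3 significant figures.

n(Cr) = 2.34 / 52.00 = 0.04500 mol
Cr³⁺ + 3e⁻ → Cr, so n(e⁻) = 3 × 0.04500 = 0.1350 mol
In series, the same 0.1350 mol of electrons flows through the second cell.
Co²⁺ + 2e⁻ → Co, so n(Co) = 0.1350 / 2 = 0.06750 mol
m(Co) = 0.06750 × 58.93 = 3.98 g

3.98 g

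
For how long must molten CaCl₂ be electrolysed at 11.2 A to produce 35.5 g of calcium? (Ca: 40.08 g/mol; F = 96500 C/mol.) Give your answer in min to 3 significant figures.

n(Ca) = 35.5 / 40.08 = 0.8857 mol
Ca²⁺ + 2e⁻ → Ca, so n(e⁻) = 2 × 0.8857 = 1.771 mol
Q = 1.771 × 96500 = 1.709×10^5 C
t = Q / I = 1.709×10^5 / 11.2 = 15260 s = 254 min

254 min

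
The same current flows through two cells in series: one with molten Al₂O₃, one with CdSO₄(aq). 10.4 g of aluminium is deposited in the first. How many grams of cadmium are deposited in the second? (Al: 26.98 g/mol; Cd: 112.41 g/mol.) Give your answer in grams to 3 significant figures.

65.0 g

n(Al) = 10.4 / 26.98 = 0.3855 mol
Al³⁺ + 3e⁻ → Al, so n(e⁻) = 3 × 0.3855 = 1.157 mol
Since the cells are in series, n(e⁻) in the Cd cell is also 1.157 mol.
Cd²⁺ + 2e⁻ → Cd, so n(Cd) = 1.157 / 2 = 0.5785 mol
m(Cd) = 0.5785 × 112.41 = 65.0 g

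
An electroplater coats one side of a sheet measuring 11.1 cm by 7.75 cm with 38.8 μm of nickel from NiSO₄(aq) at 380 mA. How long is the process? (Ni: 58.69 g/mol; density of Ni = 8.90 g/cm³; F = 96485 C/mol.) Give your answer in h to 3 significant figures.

Plated area = 11.1 × 7.75 = 86.03 cm²
Volume = 86.03 × 38.8×10⁻⁴ cm = 0.3338 cm³
m(Ni) = 0.3338 × 8.90 = 2.971 g
n(Ni) = 2.971 / 58.69 = 0.05062 mol; n(e⁻) = 2 × 0.05062 = 0.1012 mol
Q = 0.1012 × 96485 = 9764 C
t = 9764 / 0.380 = 25690 s = 7.14 h

7.14 h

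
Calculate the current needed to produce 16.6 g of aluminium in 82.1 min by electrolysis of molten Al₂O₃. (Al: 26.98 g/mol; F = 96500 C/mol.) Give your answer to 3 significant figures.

36.2 A

n(Al) = 16.6 / 26.98 = 0.6153 mol
Al³⁺ + 3e⁻ → Al, so n(e⁻) = 3 × 0.6153 = 1.846 mol
Q = 1.846 × 96500 = 1.781×10^5 C
I = Q / t = 1.781×10^5 / 4926 s = 36.2 A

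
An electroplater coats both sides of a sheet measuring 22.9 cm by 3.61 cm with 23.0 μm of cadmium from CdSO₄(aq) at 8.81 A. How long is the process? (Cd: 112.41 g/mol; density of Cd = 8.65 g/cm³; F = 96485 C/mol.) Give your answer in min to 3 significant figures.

10.7 min

Plated area = 2 × 22.9 × 3.61 = 165.3 cm²
Volume = 165.3 × 23.0×10⁻⁴ cm = 0.3802 cm³
m(Cd) = 0.3802 × 8.65 = 3.289 g
n(Cd) = 3.289 / 112.41 = 0.02926 mol; n(e⁻) = 2 × 0.02926 = 0.05852 mol
Q = 0.05852 × 96485 = 5646 C
t = 5646 / 8.81 = 640.9 s = 10.7 min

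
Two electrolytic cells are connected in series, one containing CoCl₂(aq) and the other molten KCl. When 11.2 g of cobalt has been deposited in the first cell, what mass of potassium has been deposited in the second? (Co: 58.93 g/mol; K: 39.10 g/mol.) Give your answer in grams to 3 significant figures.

14.9 g

n(Co) = 11.2 / 58.93 = 0.1901 mol
Co²⁺ + 2e⁻ → Co, so n(e⁻) = 2 × 0.1901 = 0.3802 mol
Same current for the same time ⇒ same n(e⁻) = 0.3802 mol in both cells.
K⁺ + e⁻ → K, so n(K) = 0.3802 mol
m(K) = 0.3802 × 39.10 = 14.9 g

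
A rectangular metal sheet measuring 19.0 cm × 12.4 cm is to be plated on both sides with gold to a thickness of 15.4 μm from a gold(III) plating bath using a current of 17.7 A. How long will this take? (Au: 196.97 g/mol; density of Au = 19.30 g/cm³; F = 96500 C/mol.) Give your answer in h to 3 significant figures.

0.323 h

Plated area = 2 × 19.0 × 12.4 = 471.2 cm²
Volume = 471.2 × 15.4×10⁻⁴ cm = 0.7256 cm³
m(Au) = 0.7256 × 19.30 = 14.00 g
n(Au) = 14.00 / 196.97 = 0.07108 mol; n(e⁻) = 3 × 0.07108 = 0.2132 mol
Q = 0.2132 × 96500 = 20570 C
t = 20570 / 17.7 = 1162 s = 0.323 h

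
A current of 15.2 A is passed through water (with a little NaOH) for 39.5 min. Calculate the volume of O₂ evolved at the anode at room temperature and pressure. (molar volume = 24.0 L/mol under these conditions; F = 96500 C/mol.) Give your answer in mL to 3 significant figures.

Charge passed = 15.2 × 2370 = 36020 C
n(e⁻) = 36020 / 96500 = 0.3733 mol
2H₂O → O₂ + 4H⁺ + 4e⁻, so n(O₂) = 0.3733 / 4 = 0.09333 mol
V = 0.09333 × 24.0 = 2.240 L
= 2240 mL

2240 mL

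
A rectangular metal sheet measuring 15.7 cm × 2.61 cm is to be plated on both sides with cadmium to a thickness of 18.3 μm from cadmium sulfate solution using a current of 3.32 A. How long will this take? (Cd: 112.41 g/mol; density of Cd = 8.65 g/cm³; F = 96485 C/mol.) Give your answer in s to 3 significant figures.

Plated area = 2 × 15.7 × 2.61 = 81.95 cm²
Volume = 81.95 × 18.3×10⁻⁴ cm = 0.1500 cm³
m(Cd) = 0.1500 × 8.65 = 1.298 g
n(Cd) = 1.298 / 112.41 = 0.01155 mol; n(e⁻) = 2 × 0.01155 = 0.02310 mol
Q = 0.02310 × 96485 = 2229 C
t = 2229 / 3.32 = 671.4 s

671 s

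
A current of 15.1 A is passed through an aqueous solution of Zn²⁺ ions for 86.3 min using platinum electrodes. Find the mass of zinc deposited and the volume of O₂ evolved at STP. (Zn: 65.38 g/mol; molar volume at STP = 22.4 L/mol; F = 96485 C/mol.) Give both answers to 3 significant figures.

26.5 g Zn; 4.54 L O₂

Q = 15.1 × 5178 = 78190 C; n(e⁻) = 78190 / 96485 = 0.8104 mol
Cathode: Zn²⁺ + 2e⁻ → Zn → n(Zn) = 0.8104/2 = 0.4052 mol → 26.5 g
Anode: 2H₂O → O₂ + 4H⁺ + 4e⁻ → n(O₂) = 0.8104/4 = 0.2026 mol → 4.54 L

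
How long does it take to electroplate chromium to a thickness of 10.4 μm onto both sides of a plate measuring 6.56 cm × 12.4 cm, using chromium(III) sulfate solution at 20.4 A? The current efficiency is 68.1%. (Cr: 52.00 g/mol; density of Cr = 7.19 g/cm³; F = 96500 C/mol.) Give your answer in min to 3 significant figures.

8.13 min

Plated area = 2 × 6.56 × 12.4 = 162.7 cm²
Volume = 162.7 × 10.4×10⁻⁴ cm = 0.1692 cm³
m(Cr) = 0.1692 × 7.19 = 1.217 g
n(Cr) = 1.217 / 52.00 = 0.02340 mol; n(e⁻) = 3 × 0.02340 = 0.07020 mol
Q = 0.07020 × 96500 / 0.681 = 9948 C
t = 9948 / 20.4 = 487.6 s = 8.13 min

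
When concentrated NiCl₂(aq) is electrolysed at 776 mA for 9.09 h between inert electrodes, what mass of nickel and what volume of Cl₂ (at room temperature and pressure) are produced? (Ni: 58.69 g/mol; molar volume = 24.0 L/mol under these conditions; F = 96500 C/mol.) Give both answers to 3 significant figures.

Q = 0.776 × 32724 = 25390 C; n(e⁻) = 25390 / 96500 = 0.2631 mol
Cathode: Ni²⁺ + 2e⁻ → Ni → n(Ni) = 0.2631/2 = 0.1316 mol → 7.72 g
Anode: 2Cl⁻ → Cl₂ + 2e⁻ → n(Cl₂) = 0.2631/2 = 0.1316 mol → 3.16 L

7.72 g Ni; 3.16 L Cl₂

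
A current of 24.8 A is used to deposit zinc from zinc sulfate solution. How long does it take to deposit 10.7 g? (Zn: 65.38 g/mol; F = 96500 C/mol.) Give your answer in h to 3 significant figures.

0.354 h

n(Zn) = 10.7 / 65.38 = 0.1637 mol
Zn²⁺ + 2e⁻ → Zn, so n(e⁻) = 2 × 0.1637 = 0.3274 mol
Q = 0.3274 × 96500 = 31590 C
t = Q / I = 31590 / 24.8 = 1274 s = 0.354 h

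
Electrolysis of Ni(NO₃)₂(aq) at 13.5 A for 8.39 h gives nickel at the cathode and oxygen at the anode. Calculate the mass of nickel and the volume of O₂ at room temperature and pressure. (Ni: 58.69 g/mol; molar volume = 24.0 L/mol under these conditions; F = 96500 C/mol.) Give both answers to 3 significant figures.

124 g Ni; 25.4 L O₂

Q = 13.5 × 30204 = 4.078×10^5 C; n(e⁻) = 4.078×10^5 / 96500 = 4.226 mol
Cathode: Ni²⁺ + 2e⁻ → Ni → n(Ni) = 4.226/2 = 2.113 mol → 124 g
Anode: 2H₂O → O₂ + 4H⁺ + 4e⁻ → n(O₂) = 4.226/4 = 1.057 mol → 25.4 L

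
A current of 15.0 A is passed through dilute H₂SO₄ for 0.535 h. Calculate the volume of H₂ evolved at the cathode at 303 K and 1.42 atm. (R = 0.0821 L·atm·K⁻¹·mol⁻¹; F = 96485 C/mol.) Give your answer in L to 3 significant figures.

Charge passed = 15.0 × 1926 = 28890 C
Moles of electrons = 28890 / 96485 = 0.2994 mol
2H⁺ + 2e⁻ → H₂, so n(H₂) = 0.2994 / 2 = 0.1497 mol
V = nRT/P = 0.1497 × 0.0821 × 303 / 1.42 = 2.623 L

2.62 L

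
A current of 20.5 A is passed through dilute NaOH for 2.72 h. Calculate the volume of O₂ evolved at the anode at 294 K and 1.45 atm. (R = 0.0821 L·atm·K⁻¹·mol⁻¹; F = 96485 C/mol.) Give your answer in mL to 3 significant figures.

8660 mL

Q = It = 20.5 × 9792 = 2.007×10^5 C
n(e⁻) = Q/F = 2.007×10^5/96485 = 2.080 mol
2H₂O → O₂ + 4H⁺ + 4e⁻, so n(O₂) = 2.080 / 4 = 0.5200 mol
V = nRT/P = 0.5200 × 0.0821 × 294 / 1.45 = 8.656 L
= 8660 mL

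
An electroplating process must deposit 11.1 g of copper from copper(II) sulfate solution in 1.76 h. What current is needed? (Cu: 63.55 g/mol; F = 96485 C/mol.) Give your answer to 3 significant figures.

n(Cu) = 11.1 / 63.55 = 0.1747 mol
Cu²⁺ + 2e⁻ → Cu, so n(e⁻) = 2 × 0.1747 = 0.3494 mol
Q = 0.3494 × 96485 = 33710 C
I = Q / t = 33710 / 6336 s = 5.32 A

5.32 A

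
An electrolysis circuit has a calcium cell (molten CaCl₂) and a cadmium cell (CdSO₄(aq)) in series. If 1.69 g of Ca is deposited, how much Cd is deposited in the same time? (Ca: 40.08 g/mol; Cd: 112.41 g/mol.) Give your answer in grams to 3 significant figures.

n(Ca) = 1.69 / 40.08 = 0.04217 mol
Ca²⁺ + 2e⁻ → Ca, so n(e⁻) = 2 × 0.04217 = 0.08434 mol
In series, the same 0.08434 mol of electrons flows through the second cell.
Cd²⁺ + 2e⁻ → Cd, so n(Cd) = 0.08434 / 2 = 0.04217 mol
m(Cd) = 0.04217 × 112.41 = 4.74 g

4.74 g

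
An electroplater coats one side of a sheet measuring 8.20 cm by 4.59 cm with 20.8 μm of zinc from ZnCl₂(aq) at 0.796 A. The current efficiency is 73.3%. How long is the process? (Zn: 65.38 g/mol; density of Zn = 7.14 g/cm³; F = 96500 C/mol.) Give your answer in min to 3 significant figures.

Plated area = 8.20 × 4.59 = 37.64 cm²
Volume = 37.64 × 20.8×10⁻⁴ cm = 0.07829 cm³
m(Zn) = 0.07829 × 7.14 = 0.5590 g
n(Zn) = 0.5590 / 65.38 = 0.008550 mol; n(e⁻) = 2 × 0.008550 = 0.01710 mol
Q = 0.01710 × 96500 / 0.733 = 2251 C
t = 2251 / 0.796 = 2828 s = 47.1 min

47.1 min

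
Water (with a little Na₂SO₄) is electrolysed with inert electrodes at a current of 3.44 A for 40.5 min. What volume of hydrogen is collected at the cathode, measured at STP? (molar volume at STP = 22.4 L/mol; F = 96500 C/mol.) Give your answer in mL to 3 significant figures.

Charge passed = 3.44 × 2430 = 8359 C
n(e⁻) = Q/F = 8359/96500 = 0.08662 mol
2H⁺ + 2e⁻ → H₂, so n(H₂) = 0.08662 / 2 = 0.04331 mol
V = 0.04331 × 22.4 = 0.9701 L
= 970 mL

970 mL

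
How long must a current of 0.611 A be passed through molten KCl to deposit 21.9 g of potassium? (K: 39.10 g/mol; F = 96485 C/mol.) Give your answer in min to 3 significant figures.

n(K) = 21.9 / 39.10 = 0.5601 mol
K⁺ + e⁻ → K, so n(e⁻) = 0.5601 mol
Q = 0.5601 × 96485 = 54040 C
t = Q / I = 54040 / 0.611 = 88450 s = 1470 min

1470 min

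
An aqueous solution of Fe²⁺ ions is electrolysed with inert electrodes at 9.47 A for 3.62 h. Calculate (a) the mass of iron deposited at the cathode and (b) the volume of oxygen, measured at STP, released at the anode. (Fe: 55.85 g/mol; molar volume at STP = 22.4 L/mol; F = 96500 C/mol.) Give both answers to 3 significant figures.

Q = 9.47 × 13032 = 1.234×10^5 C; n(e⁻) = 1.234×10^5 / 96500 = 1.279 mol
Cathode: Fe²⁺ + 2e⁻ → Fe → n(Fe) = 1.279/2 = 0.6395 mol → 35.7 g
Anode: 2H₂O → O₂ + 4H⁺ + 4e⁻ → n(O₂) = 1.279/4 = 0.3198 mol → 7.16 L

35.7 g Fe; 7.16 L O₂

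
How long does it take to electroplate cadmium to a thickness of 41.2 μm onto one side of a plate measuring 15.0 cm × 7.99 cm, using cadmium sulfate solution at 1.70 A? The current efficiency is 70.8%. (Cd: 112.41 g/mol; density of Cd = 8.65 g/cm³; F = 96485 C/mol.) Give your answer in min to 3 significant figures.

102 min

Plated area = 15.0 × 7.99 = 119.9 cm²
Volume = 119.9 × 41.2×10⁻⁴ cm = 0.4940 cm³
m(Cd) = 0.4940 × 8.65 = 4.273 g
n(Cd) = 4.273 / 112.41 = 0.03801 mol; n(e⁻) = 2 × 0.03801 = 0.07602 mol
Q = 0.07602 × 96485 / 0.708 = 10360 C
t = 10360 / 1.70 = 6094 s = 102 min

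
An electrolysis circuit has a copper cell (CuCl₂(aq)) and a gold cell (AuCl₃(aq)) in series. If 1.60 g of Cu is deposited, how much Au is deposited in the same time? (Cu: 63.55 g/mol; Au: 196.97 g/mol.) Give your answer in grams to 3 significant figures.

n(Cu) = 1.60 / 63.55 = 0.02518 mol
Cu²⁺ + 2e⁻ → Cu, so n(e⁻) = 2 × 0.02518 = 0.05036 mol
Since the cells are in series, n(e⁻) in the Au cell is also 0.05036 mol.
Au³⁺ + 3e⁻ → Au, so n(Au) = 0.05036 / 3 = 0.01679 mol
m(Au) = 0.01679 × 196.97 = 3.31 g

3.31 g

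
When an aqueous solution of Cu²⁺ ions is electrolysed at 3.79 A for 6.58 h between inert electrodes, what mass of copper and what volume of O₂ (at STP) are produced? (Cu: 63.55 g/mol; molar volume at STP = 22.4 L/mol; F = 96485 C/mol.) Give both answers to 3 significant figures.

29.6 g Cu; 5.21 L O₂

Q = 3.79 × 23688 = 89780 C; n(e⁻) = 89780 / 96485 = 0.9305 mol
Cathode: Cu²⁺ + 2e⁻ → Cu → n(Cu) = 0.9305/2 = 0.4653 mol → 29.6 g
Anode: 2H₂O → O₂ + 4H⁺ + 4e⁻ → n(O₂) = 0.9305/4 = 0.2326 mol → 5.21 L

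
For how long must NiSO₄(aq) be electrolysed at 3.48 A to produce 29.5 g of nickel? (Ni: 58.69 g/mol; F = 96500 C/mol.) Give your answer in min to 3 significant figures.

n(Ni) = 29.5 / 58.69 = 0.5026 mol
Ni²⁺ + 2e⁻ → Ni, so n(e⁻) = 2 × 0.5026 = 1.005 mol
Q = 1.005 × 96500 = 96980 C
t = Q / I = 96980 / 3.48 = 27870 s = 465 min

465 min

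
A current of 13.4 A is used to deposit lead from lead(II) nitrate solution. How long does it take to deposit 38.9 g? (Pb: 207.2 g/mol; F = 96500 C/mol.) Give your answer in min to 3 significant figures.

n(Pb) = 38.9 / 207.2 = 0.1877 mol
Pb²⁺ + 2e⁻ → Pb, so n(e⁻) = 2 × 0.1877 = 0.3754 mol
Q = 0.3754 × 96500 = 36230 C
t = Q / I = 36230 / 13.4 = 2704 s = 45.1 min

45.1 min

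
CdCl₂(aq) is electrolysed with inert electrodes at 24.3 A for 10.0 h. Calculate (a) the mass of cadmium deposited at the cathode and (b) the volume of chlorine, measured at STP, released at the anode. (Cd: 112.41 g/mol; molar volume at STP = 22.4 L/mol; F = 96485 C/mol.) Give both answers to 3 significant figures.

510 g Cd; 102 L Cl₂

Q = 24.3 × 36000 = 8.748×10^5 C; n(e⁻) = 8.748×10^5 / 96485 = 9.067 mol
Cathode: Cd²⁺ + 2e⁻ → Cd → n(Cd) = 9.067/2 = 4.534 mol → 510 g
Anode: 2Cl⁻ → Cl₂ + 2e⁻ → n(Cl₂) = 9.067/2 = 4.534 mol → 102 L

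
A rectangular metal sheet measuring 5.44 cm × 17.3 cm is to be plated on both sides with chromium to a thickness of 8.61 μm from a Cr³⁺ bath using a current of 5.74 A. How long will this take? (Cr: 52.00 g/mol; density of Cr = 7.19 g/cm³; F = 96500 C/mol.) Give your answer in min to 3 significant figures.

Plated area = 2 × 5.44 × 17.3 = 188.2 cm²
Volume = 188.2 × 8.61×10⁻⁴ cm = 0.1620 cm³
m(Cr) = 0.1620 × 7.19 = 1.165 g
n(Cr) = 1.165 / 52.00 = 0.02240 mol; n(e⁻) = 3 × 0.02240 = 0.06720 mol
Q = 0.06720 × 96500 = 6485 C
t = 6485 / 5.74 = 1130 s = 18.8 min

18.8 min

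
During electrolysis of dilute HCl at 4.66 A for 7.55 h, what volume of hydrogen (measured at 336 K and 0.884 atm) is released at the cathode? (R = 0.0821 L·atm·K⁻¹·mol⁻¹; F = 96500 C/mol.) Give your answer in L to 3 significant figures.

20.5 L

Q = 4.66 A × 27180 s = 1.267×10^5 C
n(e⁻) = 1.267×10^5 / 96500 = 1.313 mol
2H⁺ + 2e⁻ → H₂, so n(H₂) = 1.313 / 2 = 0.6565 mol
V = nRT/P = 0.6565 × 0.0821 × 336 / 0.884 = 20.49 L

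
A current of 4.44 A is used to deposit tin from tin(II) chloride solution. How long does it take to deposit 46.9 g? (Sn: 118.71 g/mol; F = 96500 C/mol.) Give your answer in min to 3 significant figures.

286 min

n(Sn) = 46.9 / 118.71 = 0.3951 mol
Sn²⁺ + 2e⁻ → Sn, so n(e⁻) = 2 × 0.3951 = 0.7902 mol
Q = 0.7902 × 96500 = 76250 C
t = Q / I = 76250 / 4.44 = 17170 s = 286 min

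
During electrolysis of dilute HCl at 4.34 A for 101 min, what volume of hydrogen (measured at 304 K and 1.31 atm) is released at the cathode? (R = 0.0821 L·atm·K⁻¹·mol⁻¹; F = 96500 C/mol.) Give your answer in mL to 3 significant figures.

Charge passed = 4.34 × 6060 = 26300 C
Moles of electrons = 26300 / 96500 = 0.2725 mol
2H⁺ + 2e⁻ → H₂, so n(H₂) = 0.2725 / 2 = 0.1363 mol
V = nRT/P = 0.1363 × 0.0821 × 304 / 1.31 = 2.597 L
= 2600 mL

2600 mL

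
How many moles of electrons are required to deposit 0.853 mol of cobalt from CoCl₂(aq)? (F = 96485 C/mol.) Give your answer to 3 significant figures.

1.71 mol

Co²⁺ + 2e⁻ → Co, so n(e⁻) = 2 × 0.853 = 1.706 mol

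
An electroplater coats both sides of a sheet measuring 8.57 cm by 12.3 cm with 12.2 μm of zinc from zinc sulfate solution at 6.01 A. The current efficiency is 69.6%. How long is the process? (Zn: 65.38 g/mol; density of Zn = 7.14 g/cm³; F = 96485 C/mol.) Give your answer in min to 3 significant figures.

21.6 min

Plated area = 2 × 8.57 × 12.3 = 210.8 cm²
Volume = 210.8 × 12.2×10⁻⁴ cm = 0.2572 cm³
m(Zn) = 0.2572 × 7.14 = 1.836 g
n(Zn) = 1.836 / 65.38 = 0.02808 mol; n(e⁻) = 2 × 0.02808 = 0.05616 mol
Q = 0.05616 × 96485 / 0.696 = 7785 C
t = 7785 / 6.01 = 1295 s = 21.6 min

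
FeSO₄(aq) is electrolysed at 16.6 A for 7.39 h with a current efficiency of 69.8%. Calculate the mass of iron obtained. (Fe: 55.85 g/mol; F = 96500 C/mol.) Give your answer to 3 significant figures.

Q = 16.6 × 26604 = 4.416×10^5 C
n(e⁻) = 4.416×10^5 / 96500 = 4.576 mol
Fe²⁺ + 2e⁻ → Fe, so theoretical m(Fe) = 2.288 × 55.85 = 127.8 g
Actual mass = 69.8% × 127.8 = 89.2 g

89.2 g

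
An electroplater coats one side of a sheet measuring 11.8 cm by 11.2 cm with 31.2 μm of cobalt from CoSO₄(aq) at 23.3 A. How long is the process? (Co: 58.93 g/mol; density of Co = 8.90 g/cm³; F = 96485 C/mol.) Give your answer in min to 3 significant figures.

8.60 min

Plated area = 11.8 × 11.2 = 132.2 cm²
Volume = 132.2 × 31.2×10⁻⁴ cm = 0.4125 cm³
m(Co) = 0.4125 × 8.90 = 3.671 g
n(Co) = 3.671 / 58.93 = 0.06229 mol; n(e⁻) = 2 × 0.06229 = 0.1246 mol
Q = 0.1246 × 96485 = 12020 C
t = 12020 / 23.3 = 515.9 s = 8.60 min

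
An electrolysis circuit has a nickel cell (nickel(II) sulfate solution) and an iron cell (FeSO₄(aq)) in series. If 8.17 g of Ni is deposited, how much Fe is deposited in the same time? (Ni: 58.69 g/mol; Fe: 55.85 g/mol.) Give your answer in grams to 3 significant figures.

7.77 g

n(Ni) = 8.17 / 58.69 = 0.1392 mol
Ni²⁺ + 2e⁻ → Ni, so n(e⁻) = 2 × 0.1392 = 0.2784 mol
In series, the same 0.2784 mol of electrons flows through the second cell.
Fe²⁺ + 2e⁻ → Fe, so n(Fe) = 0.2784 / 2 = 0.1392 mol
m(Fe) = 0.1392 × 55.85 = 7.77 g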